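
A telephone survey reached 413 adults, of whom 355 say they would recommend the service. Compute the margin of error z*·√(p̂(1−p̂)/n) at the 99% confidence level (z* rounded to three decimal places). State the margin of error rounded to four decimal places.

ME = 0.0440

Sample proportion p̂ = 355/413 = 0.85956.
SE(p̂) = √(0.85956·0.14044/413) = 0.017096.
For 99% confidence, z* = 2.576.
ME = 2.576·0.017096 = 0.0440.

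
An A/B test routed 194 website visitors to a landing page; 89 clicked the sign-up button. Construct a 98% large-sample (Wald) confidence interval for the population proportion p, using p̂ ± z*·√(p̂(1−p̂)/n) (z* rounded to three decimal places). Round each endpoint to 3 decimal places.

(0.376, 0.542)

The sample proportion is 89/194 = 0.45876.
SE = √(p̂(1−p̂)/n) = √(0.248300/194) = 0.035776.
The 98% critical value is z* = 2.326.
Margin of error: 2.326 × 0.035776 = 0.08321.
CI: 0.45876 ± 0.08321 = (0.376, 0.542).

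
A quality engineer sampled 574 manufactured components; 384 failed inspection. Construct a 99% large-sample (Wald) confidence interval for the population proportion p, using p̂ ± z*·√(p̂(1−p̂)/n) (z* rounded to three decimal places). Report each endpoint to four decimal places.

Sample proportion p̂ = 384/574 = 0.66899.
SE = √(p̂(1−p̂)/n) = √(0.221443/574) = 0.019641.
z* = 2.576 at the 99% level.
Margin = 2.576·0.019641 = 0.05060.
CI: 0.66899 ± 0.05060 = (0.6184, 0.7196).

(0.6184, 0.7196)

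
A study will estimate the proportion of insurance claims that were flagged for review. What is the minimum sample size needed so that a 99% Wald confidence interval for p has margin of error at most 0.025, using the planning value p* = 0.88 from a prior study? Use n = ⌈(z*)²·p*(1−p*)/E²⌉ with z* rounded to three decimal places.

n = 1122

The 99% critical value is z* = 2.576.
p*(1−p*) = 0.1056.
Required n before rounding: 6.635776 × 0.1056 / 0.025² = 1121.181.
⌈1121.181⌉ = 1122.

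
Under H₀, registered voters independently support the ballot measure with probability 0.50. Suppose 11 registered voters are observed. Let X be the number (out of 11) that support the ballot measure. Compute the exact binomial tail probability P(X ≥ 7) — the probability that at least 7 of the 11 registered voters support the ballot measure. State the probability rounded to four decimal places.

P = 0.2744

X ~ Binomial(n=11, p=0.50).
P(X ≥ 7) = Σ_{j=7}^{11} C(11,j)·0.50^j·0.50^{11−j}.
= 0.161133 + 0.080566 + 0.026855 + 0.005371 + 0.000488 = 0.2744.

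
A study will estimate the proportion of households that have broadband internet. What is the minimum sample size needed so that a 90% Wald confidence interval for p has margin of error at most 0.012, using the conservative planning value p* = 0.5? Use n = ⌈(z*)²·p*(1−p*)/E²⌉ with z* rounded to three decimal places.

The 90% critical value is z* = 1.645.
p*(1−p*) = 0.50·0.50 = 0.2500.
Required n before rounding: 2.706025 × 0.2500 / 0.012² = 4697.960.
⌈4697.960⌉ = 4698.

n = 4698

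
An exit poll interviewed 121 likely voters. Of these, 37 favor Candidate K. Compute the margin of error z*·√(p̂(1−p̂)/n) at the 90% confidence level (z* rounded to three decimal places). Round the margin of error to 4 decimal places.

With x = 37 successes in n = 121, p̂ = 0.30579.
Standard error of p̂: √(0.212281/121) = √0.001754385 = 0.041885.
z* = 1.645 at the 90% level.
So ME = 0.0689.

ME = 0.0689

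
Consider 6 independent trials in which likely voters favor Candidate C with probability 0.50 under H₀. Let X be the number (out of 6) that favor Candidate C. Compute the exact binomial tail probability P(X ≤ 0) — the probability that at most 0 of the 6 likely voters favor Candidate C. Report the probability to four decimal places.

P = 0.0156

X is binomial with n = 6 and p = 0.50.
P(X ≤ 0) = C(6,0)·0.50^0·0.50^6.
= 0.015625 = 0.0156.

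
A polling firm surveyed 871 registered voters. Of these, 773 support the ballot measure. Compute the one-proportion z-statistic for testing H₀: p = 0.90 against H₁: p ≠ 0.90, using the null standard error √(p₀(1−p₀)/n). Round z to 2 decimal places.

z = -1.23

The sample proportion is 773/871 = 0.88749.
Under H₀, SE = √(p₀(1−p₀)/n) = √(0.90·0.10/871) = √0.000103330 = 0.010165.
z = (p̂ − p₀)/SE = (0.88749 − 0.90)/0.010165 = -1.23.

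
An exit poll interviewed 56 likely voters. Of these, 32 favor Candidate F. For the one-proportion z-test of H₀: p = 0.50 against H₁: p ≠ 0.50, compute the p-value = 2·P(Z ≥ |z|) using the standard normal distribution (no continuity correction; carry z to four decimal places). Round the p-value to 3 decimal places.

With x = 32 successes in n = 56, p̂ = 0.57143.
Null standard error: √(0.50·0.50/56) = √0.004464286 = 0.066815.
z = (p̂ − p₀)/SE = (32/56 − 0.50)/0.066815 ≈ 1.0690.
From the standard normal, 2·P(Z ≥ |z|) = 0.285.

p-value = 0.285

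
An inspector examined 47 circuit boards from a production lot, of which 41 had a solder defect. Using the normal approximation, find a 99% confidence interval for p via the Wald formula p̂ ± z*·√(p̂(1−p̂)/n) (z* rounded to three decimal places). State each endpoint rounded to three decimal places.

(0.747, 0.998)

Sample proportion p̂ = 41/47 = 0.87234.
SE(p̂) = √(0.87234·0.12766/47) = 0.048677.
The 99% critical value is z* = 2.576.
Margin = 2.576·0.048677 = 0.12539.
CI: 0.87234 ± 0.12539 = (0.747, 0.998).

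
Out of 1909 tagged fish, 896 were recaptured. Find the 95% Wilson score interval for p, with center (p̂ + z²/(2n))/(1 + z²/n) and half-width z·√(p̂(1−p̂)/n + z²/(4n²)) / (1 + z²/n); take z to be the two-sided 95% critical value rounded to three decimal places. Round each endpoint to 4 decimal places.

p̂ = 896/1909 = 0.46936; z = 1.960, so z² = 3.841600.
1 + z²/n = 1.002012.
Adjusted center: (0.46936 + z²/(2n))/1.002012 = 0.46942.
Radicand: p̂(1−p̂)/n + z²/(4n²) = 0.000130467 + 0.000000264 = 0.000130731.
Half-width = z·√(radicand)/denom = 1.960·0.011434/1.002012 = 0.02237.
Interval: 0.46942 ± 0.02237 → (0.4471, 0.4918).

(0.4471, 0.4918)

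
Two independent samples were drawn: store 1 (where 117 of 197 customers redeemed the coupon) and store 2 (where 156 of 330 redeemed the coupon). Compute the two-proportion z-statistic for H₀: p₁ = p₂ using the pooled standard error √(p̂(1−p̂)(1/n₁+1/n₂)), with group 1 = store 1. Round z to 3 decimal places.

p̂₁ = 117/197 = 0.59391, p̂₂ = 156/330 = 0.47273.
Pooling: p̂ = 273/527 = 0.51803.
SE = √[p̂(1−p̂)(1/n₁+1/n₂)] = √[0.51803·0.48197·(1/197+1/330)] ≈ 0.044989.
z = 0.12118/0.044989 = 2.694.

z = 2.694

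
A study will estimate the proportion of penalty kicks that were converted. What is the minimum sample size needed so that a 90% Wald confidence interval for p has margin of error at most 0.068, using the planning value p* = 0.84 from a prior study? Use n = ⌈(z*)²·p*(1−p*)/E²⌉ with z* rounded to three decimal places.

n = 79

z* = 1.645 at the 90% level.
p*(1−p*) = 0.84·0.16 = 0.1344.
(z*)²·p*(1−p*)/E² = 2.706025·0.1344/0.004624 = 78.653.
Rounding up, n = 79.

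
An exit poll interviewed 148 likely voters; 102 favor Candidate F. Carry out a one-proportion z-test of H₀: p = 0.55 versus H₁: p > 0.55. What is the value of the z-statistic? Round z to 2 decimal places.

p̂ = 102/148 = 0.68919.
Under H₀, SE = √(p₀(1−p₀)/n) = √(0.55·0.45/148) = √0.001672297 = 0.040894.
Test statistic: z = 0.13919/0.040894 = 3.40.

z = 3.40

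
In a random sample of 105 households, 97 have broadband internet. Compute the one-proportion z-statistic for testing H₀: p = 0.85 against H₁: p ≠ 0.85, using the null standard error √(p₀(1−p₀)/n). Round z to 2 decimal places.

Sample proportion p̂ = 97/105 = 0.92381.
SE₀ = √(0.85·0.15/105) = 0.034847.
Test statistic: z = 0.07381/0.034847 = 2.12.

z = 2.12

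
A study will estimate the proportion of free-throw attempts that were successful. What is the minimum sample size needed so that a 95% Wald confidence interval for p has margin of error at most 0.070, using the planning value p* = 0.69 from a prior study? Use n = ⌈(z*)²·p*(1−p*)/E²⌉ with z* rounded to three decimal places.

For 95% confidence, z* = 1.960.
p*(1−p*) = 0.69·0.31 = 0.2139.
Required n before rounding: 3.841600 × 0.2139 / 0.070² = 167.698.
Rounding up, n = 168.

n = 168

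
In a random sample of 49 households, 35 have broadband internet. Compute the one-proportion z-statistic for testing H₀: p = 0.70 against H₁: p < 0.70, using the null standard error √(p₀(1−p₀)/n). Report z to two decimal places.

z = 0.22

p̂ = 35/49 = 0.71429.
SE₀ = √(0.70·0.30/49) = 0.065465.
z = (p̂ − p₀)/SE = (0.71429 − 0.70)/0.065465 = 0.22.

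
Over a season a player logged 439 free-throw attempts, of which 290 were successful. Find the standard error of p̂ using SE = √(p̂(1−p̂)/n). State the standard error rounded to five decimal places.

SE = 0.02260

Sample proportion p̂ = 290/439 = 0.66059.
p̂(1−p̂) = 0.224211.
Dividing by n and taking the root: √0.000510731 = 0.02260.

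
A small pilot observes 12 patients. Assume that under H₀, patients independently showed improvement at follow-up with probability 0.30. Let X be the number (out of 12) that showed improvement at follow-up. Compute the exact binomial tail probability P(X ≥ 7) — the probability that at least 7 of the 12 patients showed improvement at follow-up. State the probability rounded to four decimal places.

P = 0.0386

X is binomial with n = 12 and p = 0.30.
P(X ≥ 7) = Σ_{j=7}^{12} C(12,j)·0.30^j·0.70^{12−j}.
= 0.029111 + 0.007798 + 0.001485 + 0.000191 + 0.000015 + 0.000001 = 0.0386.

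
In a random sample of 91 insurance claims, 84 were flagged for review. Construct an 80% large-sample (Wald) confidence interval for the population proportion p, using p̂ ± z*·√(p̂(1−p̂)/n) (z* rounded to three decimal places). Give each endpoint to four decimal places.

With x = 84 successes in n = 91, p̂ = 0.92308.
SE(p̂) = √(0.92308·0.07692/91) = 0.027934.
For 80% confidence, z* = 1.282.
Margin of error: 1.282 × 0.027934 = 0.03581.
CI: 0.92308 ± 0.03581 = (0.8873, 0.9589).

(0.8873, 0.9589)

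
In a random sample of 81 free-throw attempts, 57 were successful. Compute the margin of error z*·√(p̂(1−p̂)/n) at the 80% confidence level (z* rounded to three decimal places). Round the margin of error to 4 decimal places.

ME = 0.0650

The sample proportion is 57/81 = 0.70370.
Standard error of p̂: √(0.208505/81) = √0.002574133 = 0.050736.
For 80% confidence, z* = 1.282.
ME = 1.282·0.050736 = 0.0650.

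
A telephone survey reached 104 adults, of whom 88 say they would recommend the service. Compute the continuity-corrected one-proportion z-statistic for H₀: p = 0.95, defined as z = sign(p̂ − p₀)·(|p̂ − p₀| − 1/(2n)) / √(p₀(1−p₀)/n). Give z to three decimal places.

z = -4.634

Sample proportion p̂ = 88/104 = 0.84615. p̂ − p₀ = -0.103846.
Continuity correction 1/(2n) = 1/208 = 0.004808.
Corrected numerator: |-0.103846| − 0.004808 = 0.099038.
SE₀ = √(0.95·0.05/104) = 0.021371.
z = −0.099038/0.021371 = -4.634.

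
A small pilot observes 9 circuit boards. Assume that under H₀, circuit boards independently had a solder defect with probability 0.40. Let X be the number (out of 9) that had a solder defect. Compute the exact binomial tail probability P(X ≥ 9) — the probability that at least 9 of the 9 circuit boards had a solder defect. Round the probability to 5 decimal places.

P = 0.00026

X is binomial with n = 9 and p = 0.40.
P(X ≥ 9) = C(9,9)·0.40^9·0.60^0.
= 0.000262 = 0.00026.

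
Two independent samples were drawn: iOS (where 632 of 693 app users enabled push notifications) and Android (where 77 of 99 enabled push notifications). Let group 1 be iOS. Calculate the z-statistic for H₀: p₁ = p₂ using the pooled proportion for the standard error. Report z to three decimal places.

p̂₁ = 632/693 = 0.91198, p̂₂ = 77/99 = 0.77778.
Pooled p̂ = (632+77)/(693+99) = 709/792 = 0.89520.
SE = √[p̂(1−p̂)(1/n₁+1/n₂)] = √[0.89520·0.10480·(1/693+1/99)] ≈ 0.032909.
z = (p̂₁ − p̂₂)/SE = (0.91198 − 0.77778)/0.032909 = 0.13420/0.032909 = 4.078.

z = 4.078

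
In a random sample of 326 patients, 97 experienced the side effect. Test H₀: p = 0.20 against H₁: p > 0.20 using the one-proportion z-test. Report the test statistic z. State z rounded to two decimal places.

z = 4.40

Sample proportion p̂ = 97/326 = 0.29755.
Null standard error: √(0.20·0.80/326) = √0.000490798 = 0.022154.
Test statistic: z = 0.09755/0.022154 = 4.40.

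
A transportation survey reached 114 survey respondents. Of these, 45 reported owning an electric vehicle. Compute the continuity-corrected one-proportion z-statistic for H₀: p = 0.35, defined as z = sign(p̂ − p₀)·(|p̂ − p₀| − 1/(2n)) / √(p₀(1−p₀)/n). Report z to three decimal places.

z = 0.903

The sample proportion is 45/114 = 0.39474. p̂ − p₀ = 0.044737.
Continuity correction 1/(2n) = 1/228 = 0.004386.
Corrected numerator: |0.044737| − 0.004386 = 0.040351.
Null standard error: √(0.35·0.65/114) = √0.001995614 = 0.044672.
z = +0.040351/0.044672 = 0.903.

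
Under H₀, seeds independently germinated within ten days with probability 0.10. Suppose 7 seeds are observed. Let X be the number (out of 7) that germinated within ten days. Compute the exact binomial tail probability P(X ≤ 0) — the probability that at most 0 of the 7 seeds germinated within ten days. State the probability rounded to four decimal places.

X ~ Binomial(n=7, p=0.10).
P(X ≤ 0) = C(7,0)·0.10^0·0.90^7.
= 0.478297 = 0.4783.

P = 0.4783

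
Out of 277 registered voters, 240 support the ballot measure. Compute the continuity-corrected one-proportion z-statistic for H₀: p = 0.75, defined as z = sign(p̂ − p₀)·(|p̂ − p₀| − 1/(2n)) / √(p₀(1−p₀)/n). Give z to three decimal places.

z = 4.406

p̂ = 240/277 = 0.86643. p̂ − p₀ = 0.116426.
1/(2n) = 0.001805.
Corrected numerator: |0.116426| − 0.001805 = 0.114621.
SE₀ = √(0.75·0.25/277) = 0.026017.
z = +0.114621/0.026017 = 4.406.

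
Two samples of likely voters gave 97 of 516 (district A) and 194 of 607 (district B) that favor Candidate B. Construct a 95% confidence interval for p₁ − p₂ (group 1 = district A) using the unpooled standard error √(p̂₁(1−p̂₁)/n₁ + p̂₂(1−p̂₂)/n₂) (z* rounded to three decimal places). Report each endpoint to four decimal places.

(-0.1817, -0.0815)

p̂₁ = 97/516 = 0.18798, p̂₂ = 194/607 = 0.31960; p̂₁ − p̂₂ = -0.13162.
Unpooled SE = √(p̂₁(1−p̂₁)/n₁ + p̂₂(1−p̂₂)/n₂) = √(0.000295826 + 0.000358250) = 0.025575.
For 95% confidence, z* = 1.960. Margin = 1.960·0.025575 = 0.05013.
So the interval runs from -0.1817 to -0.0815.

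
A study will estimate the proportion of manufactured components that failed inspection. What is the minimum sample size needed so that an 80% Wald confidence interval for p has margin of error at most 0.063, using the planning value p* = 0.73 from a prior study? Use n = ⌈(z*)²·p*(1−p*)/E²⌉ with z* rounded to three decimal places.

n = 82

For 80% confidence, z* = 1.282.
p*(1−p*) = 0.73·0.27 = 0.1971.
Required n before rounding: 1.643524 × 0.1971 / 0.063² = 81.617.
⌈81.617⌉ = 82.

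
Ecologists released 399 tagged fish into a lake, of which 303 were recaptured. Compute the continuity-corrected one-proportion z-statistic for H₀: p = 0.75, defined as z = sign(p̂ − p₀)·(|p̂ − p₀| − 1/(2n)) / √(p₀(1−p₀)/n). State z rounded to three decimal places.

The sample proportion is 303/399 = 0.75940. p̂ − p₀ = 0.009398.
1/(2n) = 0.001253.
Corrected numerator: |0.009398| − 0.001253 = 0.008145.
Under H₀, SE = √(p₀(1−p₀)/n) = √(0.75·0.25/399) = √0.000469925 = 0.021678.
z = (+)0.008145/0.021678 = 0.376.

z = 0.376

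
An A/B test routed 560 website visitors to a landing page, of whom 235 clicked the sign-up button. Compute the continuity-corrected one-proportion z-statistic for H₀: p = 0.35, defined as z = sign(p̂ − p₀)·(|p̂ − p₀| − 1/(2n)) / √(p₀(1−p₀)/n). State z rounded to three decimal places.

z = 3.411

With x = 235 successes in n = 560, p̂ = 0.41964. p̂ − p₀ = 0.069643.
Continuity correction 1/(2n) = 1/1120 = 0.000893.
Corrected numerator: |0.069643| − 0.000893 = 0.068750.
SE₀ = √(0.35·0.65/560) = 0.020156.
z = (+)0.068750/0.020156 = 3.411.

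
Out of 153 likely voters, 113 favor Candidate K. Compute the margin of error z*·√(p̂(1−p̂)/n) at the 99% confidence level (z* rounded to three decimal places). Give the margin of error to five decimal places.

Sample proportion p̂ = 113/153 = 0.73856.
SE = √(p̂(1−p̂)/n) = √(0.193088/153) = 0.035525.
For 99% confidence, z* = 2.576.
Margin of error = z*·SE = 2.576 × 0.035525 = 0.09151.

ME = 0.09151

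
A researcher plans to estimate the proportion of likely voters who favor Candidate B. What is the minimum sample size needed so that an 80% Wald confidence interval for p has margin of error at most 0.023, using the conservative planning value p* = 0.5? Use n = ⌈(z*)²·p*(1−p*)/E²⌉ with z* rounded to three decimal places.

n = 777

For 80% confidence, z* = 1.282.
p*(1−p*) = 0.50·0.50 = 0.2500.
Required n before rounding: 1.643524 × 0.2500 / 0.023² = 776.713.
⌈776.713⌉ = 777.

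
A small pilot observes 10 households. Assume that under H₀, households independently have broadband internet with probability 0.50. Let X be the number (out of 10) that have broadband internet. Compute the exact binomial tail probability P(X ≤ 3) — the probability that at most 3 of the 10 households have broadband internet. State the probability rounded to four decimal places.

X ~ Binomial(n=10, p=0.50).
P(X ≤ 3) = C(10,0)·0.50^0·0.50^10 + C(10,1)·0.50^1·0.50^9 + C(10,2)·0.50^2·0.50^8 + C(10,3)·0.50^3·0.50^7.
= 0.000977 + 0.009766 + 0.043945 + 0.117188 = 0.1719.

P = 0.1719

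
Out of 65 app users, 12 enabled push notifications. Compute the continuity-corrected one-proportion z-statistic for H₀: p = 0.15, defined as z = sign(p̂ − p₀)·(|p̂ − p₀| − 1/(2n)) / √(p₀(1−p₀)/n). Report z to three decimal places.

z = 0.608

p̂ = 12/65 = 0.18462. p̂ − p₀ = 0.034615.
1/(2n) = 0.007692.
Corrected numerator: |0.034615| − 0.007692 = 0.026923.
Under H₀, SE = √(p₀(1−p₀)/n) = √(0.15·0.85/65) = √0.001961538 = 0.044289.
z = +0.026923/0.044289 = 0.608.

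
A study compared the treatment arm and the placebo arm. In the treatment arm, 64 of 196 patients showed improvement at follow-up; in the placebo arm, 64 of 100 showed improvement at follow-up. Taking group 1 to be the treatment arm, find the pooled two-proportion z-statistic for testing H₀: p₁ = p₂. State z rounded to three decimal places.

z = -5.149

p̂₁ = 64/196 = 0.32653, p̂₂ = 64/100 = 0.64000.
Pooled p̂ = (64+64)/(196+100) = 128/296 = 0.43243.
Pooled SE = √[0.2454346·0.01510204] ≈ 0.060882.
z = -0.31347/0.060882 = -5.149.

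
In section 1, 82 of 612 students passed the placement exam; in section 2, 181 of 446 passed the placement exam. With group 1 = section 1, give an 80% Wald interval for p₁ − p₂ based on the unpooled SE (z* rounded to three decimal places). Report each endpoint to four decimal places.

(-0.3065, -0.2372)

p̂₁ = 82/612 = 0.13399, p̂₂ = 181/446 = 0.40583; p̂₁ − p̂₂ = -0.27184.
SE = √(0.000189599 + 0.000540655) = √0.000730254 = 0.027023.
The 80% critical value is z* = 1.282. Margin of error = 0.03464.
So the interval runs from -0.3065 to -0.2372.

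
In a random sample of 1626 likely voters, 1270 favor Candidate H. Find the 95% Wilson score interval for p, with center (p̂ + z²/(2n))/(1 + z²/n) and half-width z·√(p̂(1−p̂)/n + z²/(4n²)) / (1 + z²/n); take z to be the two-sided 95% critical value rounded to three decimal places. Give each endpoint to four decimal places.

Here p̂ = 1270/1626 = 0.78106 and z = 1.960 (z² = 3.841600).
Denominator 1 + z²/n = 1 + 3.841600/1626 = 1.002363.
Adjusted center: (0.78106 + z²/(2n))/1.002363 = 0.78040.
Radicand: p̂(1−p̂)/n + z²/(4n²) = 0.000105170 + 0.000000363 = 0.000105533.
Half-width = 1.960·√0.000105533/1.002363 = 0.02009.
CI: 0.78040 ± 0.02009 = (0.7603, 0.8005).

(0.7603, 0.8005)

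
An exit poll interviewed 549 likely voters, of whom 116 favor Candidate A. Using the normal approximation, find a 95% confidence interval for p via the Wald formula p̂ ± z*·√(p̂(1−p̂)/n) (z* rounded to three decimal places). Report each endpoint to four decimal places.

Sample proportion p̂ = 116/549 = 0.21129.
Standard error of p̂: √(0.166648/549) = √0.000303549 = 0.017423.
The 95% critical value is z* = 1.960.
Margin = 1.960·0.017423 = 0.03415.
CI: 0.21129 ± 0.03415 = (0.1771, 0.2454).

(0.1771, 0.2454)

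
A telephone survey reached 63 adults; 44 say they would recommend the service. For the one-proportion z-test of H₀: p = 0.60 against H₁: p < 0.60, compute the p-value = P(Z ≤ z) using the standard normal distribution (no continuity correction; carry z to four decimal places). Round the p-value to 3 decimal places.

p-value = 0.945

With x = 44 successes in n = 63, p̂ = 0.69841.
SE₀ = √(0.60·0.40/63) = 0.061721.
Test statistic (full precision, shown to 4 dp): z = (44/63 − 0.60)/SE₀ ≈ 1.5945.
p-value = P(Z ≤ z) with z = 1.5945 → 0.945.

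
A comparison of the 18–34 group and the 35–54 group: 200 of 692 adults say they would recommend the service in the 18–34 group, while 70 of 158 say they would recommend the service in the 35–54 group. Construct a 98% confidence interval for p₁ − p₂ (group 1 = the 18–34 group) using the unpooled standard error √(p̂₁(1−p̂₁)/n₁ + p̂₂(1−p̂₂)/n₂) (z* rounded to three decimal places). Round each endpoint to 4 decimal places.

p̂₁ = 0.28902, p̂₂ = 0.44304, so the observed difference is -0.15402.
SE = √(0.000296946 + 0.001561743) = √0.001858689 = 0.043113.
z* = 2.326 at the 98% level. Margin = 2.326·0.043113 = 0.10028.
CI: -0.15402 ± 0.10028 = (-0.2543, -0.0537).

(-0.2543, -0.0537)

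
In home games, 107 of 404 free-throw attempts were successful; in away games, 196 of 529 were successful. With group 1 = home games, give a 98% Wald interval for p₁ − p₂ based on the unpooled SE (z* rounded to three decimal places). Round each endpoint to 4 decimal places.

(-0.1763, -0.0350)

p̂₁ = 107/404 = 0.26485, p̂₂ = 196/529 = 0.37051; p̂₁ − p̂₂ = -0.10566.
SE = √(0.000481944 + 0.000440893) = √0.000922837 = 0.030378.
z* = 2.326 at the 98% level. Margin of error = 0.07066.
Interval: -0.10566 ± 0.07066 → (-0.1763, -0.0350).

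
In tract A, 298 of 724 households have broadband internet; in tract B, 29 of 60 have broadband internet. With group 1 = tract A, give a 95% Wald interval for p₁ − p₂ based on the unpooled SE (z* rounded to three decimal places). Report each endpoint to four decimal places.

p̂₁ = 0.41160, p̂₂ = 0.48333, so the observed difference is -0.07173.
SE = √(0.000334511 + 0.004162037) = √0.004496548 = 0.067056.
For 95% confidence, z* = 1.960. Margin of error = 0.13143.
So the interval runs from -0.2032 to 0.0597.

(-0.2032, 0.0597)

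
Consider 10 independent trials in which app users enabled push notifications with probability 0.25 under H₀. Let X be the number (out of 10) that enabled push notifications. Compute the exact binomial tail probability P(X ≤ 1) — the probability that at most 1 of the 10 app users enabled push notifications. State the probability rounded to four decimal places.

X ~ Binomial(n=10, p=0.25).
P(X ≤ 1) = C(10,0)·0.25^0·0.75^10 + C(10,1)·0.25^1·0.75^9.
= 0.056314 + 0.187712 = 0.2440.

P = 0.2440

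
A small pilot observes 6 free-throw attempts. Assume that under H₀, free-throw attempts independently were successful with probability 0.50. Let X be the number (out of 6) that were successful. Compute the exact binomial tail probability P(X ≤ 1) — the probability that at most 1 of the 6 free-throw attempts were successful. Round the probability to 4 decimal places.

X ~ Binomial(n=6, p=0.50).
P(X ≤ 1) = C(6,0)·0.50^0·0.50^6 + C(6,1)·0.50^1·0.50^5.
= 0.015625 + 0.093750 = 0.1094.

P = 0.1094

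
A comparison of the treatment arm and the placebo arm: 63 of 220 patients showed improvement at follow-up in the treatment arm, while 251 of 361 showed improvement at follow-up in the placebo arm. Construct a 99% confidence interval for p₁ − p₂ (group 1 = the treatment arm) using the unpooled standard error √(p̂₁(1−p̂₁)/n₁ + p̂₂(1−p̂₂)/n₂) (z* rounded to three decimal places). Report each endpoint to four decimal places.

(-0.5092, -0.3086)

p̂₁ = 0.28636, p̂₂ = 0.69529, so the observed difference is -0.40893.
SE = √(0.000928907 + 0.000586874) = √0.001515781 = 0.038933.
z* = 2.576 at the 99% level. Margin = 2.576·0.038933 = 0.10029.
Interval: -0.40893 ± 0.10029 → (-0.5092, -0.3086).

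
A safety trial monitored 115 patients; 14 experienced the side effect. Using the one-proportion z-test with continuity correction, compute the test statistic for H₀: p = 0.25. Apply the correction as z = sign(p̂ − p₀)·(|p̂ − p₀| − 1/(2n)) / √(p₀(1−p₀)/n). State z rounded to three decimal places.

The sample proportion is 14/115 = 0.12174. p̂ − p₀ = -0.128261.
Continuity correction 1/(2n) = 1/230 = 0.004348.
Corrected numerator: |-0.128261| − 0.004348 = 0.123913.
SE₀ = √(0.25·0.75/115) = 0.040379.
z = (−)0.123913/0.040379 = -3.069.

z = -3.069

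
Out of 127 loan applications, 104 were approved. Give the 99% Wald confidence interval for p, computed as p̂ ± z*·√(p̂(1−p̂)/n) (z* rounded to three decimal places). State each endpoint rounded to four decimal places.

(0.7309, 0.9069)

p̂ = 104/127 = 0.81890.
Standard error of p̂: √(0.148304/127) = √0.001167750 = 0.034172.
The 99% critical value is z* = 2.576.
Margin of error: 2.576 × 0.034172 = 0.08803.
Interval: 0.81890 ± 0.08803 → (0.7309, 0.9069).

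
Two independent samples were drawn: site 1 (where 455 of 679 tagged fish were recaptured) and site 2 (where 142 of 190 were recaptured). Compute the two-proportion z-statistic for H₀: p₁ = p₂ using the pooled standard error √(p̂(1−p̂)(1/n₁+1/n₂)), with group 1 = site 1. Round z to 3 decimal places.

p̂₁ = 455/679 = 0.67010, p̂₂ = 142/190 = 0.74737.
Pooling: p̂ = 597/869 = 0.68700.
Pooled SE = √[0.2150323·0.00673591] ≈ 0.038058.
z = -0.07727/0.038058 = -2.030.

z = -2.030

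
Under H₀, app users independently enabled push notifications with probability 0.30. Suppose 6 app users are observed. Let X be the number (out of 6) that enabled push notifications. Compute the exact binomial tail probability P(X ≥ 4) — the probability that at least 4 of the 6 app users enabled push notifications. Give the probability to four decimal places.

P = 0.0705

X ~ Binomial(n=6, p=0.30).
P(X ≥ 4) = C(6,4)·0.30^4·0.70^2 + C(6,5)·0.30^5·0.70^1 + C(6,6)·0.30^6·0.70^0.
= 0.059535 + 0.010206 + 0.000729 = 0.0705.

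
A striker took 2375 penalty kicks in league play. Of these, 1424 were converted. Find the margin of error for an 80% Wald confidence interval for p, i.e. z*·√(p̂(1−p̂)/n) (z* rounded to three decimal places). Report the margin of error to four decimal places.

ME = 0.0129

The sample proportion is 1424/2375 = 0.59958.
SE = √(p̂(1−p̂)/n) = √(0.240084/2375) = 0.010054.
For 80% confidence, z* = 1.282.
Margin of error = z*·SE = 1.282 × 0.010054 = 0.0129.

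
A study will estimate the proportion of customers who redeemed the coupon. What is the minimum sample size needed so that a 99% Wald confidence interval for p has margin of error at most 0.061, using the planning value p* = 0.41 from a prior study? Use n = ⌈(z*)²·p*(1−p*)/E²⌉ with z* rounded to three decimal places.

z* = 2.576 at the 99% level.
p*(1−p*) = 0.41·0.59 = 0.2419.
(z*)²·p*(1−p*)/E² = 6.635776·0.2419/0.003721 = 431.388.
Rounding up, n = 432.

n = 432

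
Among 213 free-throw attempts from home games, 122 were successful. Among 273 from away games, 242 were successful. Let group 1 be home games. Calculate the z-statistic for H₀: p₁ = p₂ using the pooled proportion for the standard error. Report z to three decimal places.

p̂₁ = 122/213 = 0.57277, p̂₂ = 242/273 = 0.88645.
Pooling: p̂ = 364/486 = 0.74897.
Pooled SE = √[0.1880133·0.00835784] ≈ 0.039641.
z = -0.31368/0.039641 = -7.913.

z = -7.913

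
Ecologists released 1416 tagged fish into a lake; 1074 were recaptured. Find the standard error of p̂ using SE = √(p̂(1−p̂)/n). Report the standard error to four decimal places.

SE = 0.0114

Sample proportion p̂ = 1074/1416 = 0.75847.
p̂(1−p̂) = 0.183193.
Dividing by n and taking the root: √0.000129374 = 0.0114.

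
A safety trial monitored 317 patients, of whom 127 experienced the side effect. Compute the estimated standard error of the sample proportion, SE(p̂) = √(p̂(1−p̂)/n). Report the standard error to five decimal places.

SE = 0.02752

Sample proportion p̂ = 127/317 = 0.40063.
p̂(1−p̂) = 0.240126.
SE = √(0.240126/317) = √0.000757495 = 0.02752.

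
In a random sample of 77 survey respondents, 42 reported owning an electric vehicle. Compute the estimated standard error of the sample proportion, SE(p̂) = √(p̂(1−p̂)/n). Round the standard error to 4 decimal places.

The sample proportion is 42/77 = 0.54545.
p̂(1−p̂) = 0.54545·0.45455 = 0.247934.
SE = √(0.247934/77) = √0.003219922 = 0.0567.

SE = 0.0567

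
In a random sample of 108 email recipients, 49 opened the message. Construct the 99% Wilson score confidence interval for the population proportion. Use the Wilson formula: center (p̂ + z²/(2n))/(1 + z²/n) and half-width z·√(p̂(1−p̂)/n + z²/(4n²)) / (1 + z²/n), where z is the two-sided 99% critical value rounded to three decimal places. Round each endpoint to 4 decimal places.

(0.3366, 0.5762)

p̂ = 49/108 = 0.45370; z = 2.576, so z² = 6.635776.
1 + z²/n = 1.061442.
Adjusted center: (0.45370 + z²/(2n))/1.061442 = 0.45638.
Radicand: p̂(1−p̂)/n + z²/(4n²) = 0.002294969 + 0.000142228 = 0.002437197.
Half-width = 2.576·√0.002437197/1.061442 = 0.11981.
CI: 0.45638 ± 0.11981 = (0.3366, 0.5762).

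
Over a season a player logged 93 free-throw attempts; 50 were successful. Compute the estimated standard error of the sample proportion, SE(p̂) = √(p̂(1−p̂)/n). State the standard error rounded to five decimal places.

SE = 0.05170

The sample proportion is 50/93 = 0.53763.
p̂(1−p̂) = 0.248584.
SE = √(0.248584/93) = √0.002672946 = 0.05170.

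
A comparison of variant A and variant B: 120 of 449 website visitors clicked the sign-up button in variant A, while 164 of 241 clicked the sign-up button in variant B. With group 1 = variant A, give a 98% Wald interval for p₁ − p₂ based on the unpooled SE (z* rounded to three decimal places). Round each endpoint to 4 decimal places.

p̂₁ = 0.26726, p̂₂ = 0.68050, so the observed difference is -0.41324.
SE = √(0.000436152 + 0.000902160) = √0.001338312 = 0.036583.
z* = 2.326 at the 98% level. Margin = 2.326·0.036583 = 0.08509.
So the interval runs from -0.4983 to -0.3281.

(-0.4983, -0.3281)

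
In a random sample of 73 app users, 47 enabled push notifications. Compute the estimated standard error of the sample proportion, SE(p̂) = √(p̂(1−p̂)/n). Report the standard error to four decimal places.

SE = 0.0560

With x = 47 successes in n = 73, p̂ = 0.64384.
p̂(1−p̂) = 0.64384·0.35616 = 0.229310.
SE = √(0.229310/73) = 0.0560.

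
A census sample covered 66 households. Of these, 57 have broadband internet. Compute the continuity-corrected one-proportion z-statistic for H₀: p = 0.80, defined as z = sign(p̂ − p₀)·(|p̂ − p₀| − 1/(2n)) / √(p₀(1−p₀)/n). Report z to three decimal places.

Sample proportion p̂ = 57/66 = 0.86364. p̂ − p₀ = 0.063636.
1/(2n) = 0.007576.
Corrected numerator: |0.063636| − 0.007576 = 0.056060.
Null standard error: √(0.80·0.20/66) = √0.002424242 = 0.049237.
z = +0.056060/0.049237 = 1.139.

z = 1.139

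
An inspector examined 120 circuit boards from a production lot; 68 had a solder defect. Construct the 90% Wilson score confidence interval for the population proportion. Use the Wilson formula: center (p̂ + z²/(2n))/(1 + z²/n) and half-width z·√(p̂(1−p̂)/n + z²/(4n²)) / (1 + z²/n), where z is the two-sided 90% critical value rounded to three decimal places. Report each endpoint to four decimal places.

Here p̂ = 68/120 = 0.56667 and z = 1.645 (z² = 2.706025).
Denominator 1 + z²/n = 1 + 2.706025/120 = 1.022550.
Adjusted center: (0.56667 + z²/(2n))/1.022550 = 0.56520.
Radicand: p̂(1−p̂)/n + z²/(4n²) = 0.002046296 + 0.000046980 = 0.002093276.
Half-width = z·√(radicand)/denom = 1.645·0.045752/1.022550 = 0.07360.
So the interval runs from 0.4916 to 0.6388.

(0.4916, 0.6388)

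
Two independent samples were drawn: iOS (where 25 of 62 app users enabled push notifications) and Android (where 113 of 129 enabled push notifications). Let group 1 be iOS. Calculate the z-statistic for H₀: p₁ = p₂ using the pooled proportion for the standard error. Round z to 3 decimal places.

z = -6.832

Sample proportions: p̂₁ = 25/62 = 0.40323 and p̂₂ = 113/129 = 0.87597.
Pooling: p̂ = 138/191 = 0.72251.
Pooled SE = √[0.2004879·0.02388097] ≈ 0.069194.
z = (p̂₁ − p̂₂)/SE = (0.40323 − 0.87597)/0.069194 = -0.47274/0.069194 = -6.832.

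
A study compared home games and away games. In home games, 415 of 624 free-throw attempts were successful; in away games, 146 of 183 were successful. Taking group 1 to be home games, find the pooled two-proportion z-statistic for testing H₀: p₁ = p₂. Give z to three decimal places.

p̂₁ = 415/624 = 0.66506, p̂₂ = 146/183 = 0.79781.
Pooled p̂ = (415+146)/(624+183) = 561/807 = 0.69517.
Pooled SE = √[0.2119097·0.00706704] ≈ 0.038699.
z = -0.13275/0.038699 = -3.430.

z = -3.430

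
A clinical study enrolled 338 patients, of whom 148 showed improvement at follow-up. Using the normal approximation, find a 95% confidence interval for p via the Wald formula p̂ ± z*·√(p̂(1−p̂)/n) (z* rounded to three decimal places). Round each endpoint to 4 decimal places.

(0.3850, 0.4908)

The sample proportion is 148/338 = 0.43787.
SE(p̂) = √(0.43787·0.56213/338) = 0.026986.
For 95% confidence, z* = 1.960.
Margin of error: 1.960 × 0.026986 = 0.05289.
Interval: 0.43787 ± 0.05289 → (0.3850, 0.4908).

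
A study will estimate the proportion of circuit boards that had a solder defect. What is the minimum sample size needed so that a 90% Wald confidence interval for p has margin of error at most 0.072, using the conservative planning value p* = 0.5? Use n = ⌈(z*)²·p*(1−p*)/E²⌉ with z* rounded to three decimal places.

The 90% critical value is z* = 1.645.
p*(1−p*) = 0.50·0.50 = 0.2500.
(z*)²·p*(1−p*)/E² = 2.706025·0.2500/0.005184 = 130.499.
Rounding up, n = 131.

n = 131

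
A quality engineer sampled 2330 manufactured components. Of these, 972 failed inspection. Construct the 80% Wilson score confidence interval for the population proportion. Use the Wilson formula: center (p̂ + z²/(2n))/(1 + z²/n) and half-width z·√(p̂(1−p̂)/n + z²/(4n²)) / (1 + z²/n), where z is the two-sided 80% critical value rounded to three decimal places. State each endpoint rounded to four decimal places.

(0.4041, 0.4303)

Here p̂ = 972/2330 = 0.41717 and z = 1.282 (z² = 1.643524).
Denominator 1 + z²/n = 1 + 1.643524/2330 = 1.000705.
Adjusted center: (0.41717 + z²/(2n))/1.000705 = 0.41723.
Radicand: p̂(1−p̂)/n + z²/(4n²) = 0.000104351 + 0.000000076 = 0.000104427.
Half-width = z·√(radicand)/denom = 1.282·0.010219/1.000705 = 0.01309.
CI: 0.41723 ± 0.01309 = (0.4041, 0.4303).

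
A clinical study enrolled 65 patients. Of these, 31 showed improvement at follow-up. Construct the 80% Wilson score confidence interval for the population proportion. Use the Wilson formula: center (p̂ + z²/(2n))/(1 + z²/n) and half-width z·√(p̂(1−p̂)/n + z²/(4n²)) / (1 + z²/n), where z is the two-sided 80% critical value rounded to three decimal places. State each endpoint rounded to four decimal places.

p̂ = 31/65 = 0.47692; z = 1.282, so z² = 1.643524.
1 + z²/n = 1.025285.
Adjusted center: (0.47692 + z²/(2n))/1.025285 = 0.47749.
Radicand: p̂(1−p̂)/n + z²/(4n²) = 0.003837961 + 0.000097250 = 0.003935211.
Half-width = z·√(radicand)/denom = 1.282·0.062731/1.025285 = 0.07844.
Interval: 0.47749 ± 0.07844 → (0.3991, 0.5559).

(0.3991, 0.5559)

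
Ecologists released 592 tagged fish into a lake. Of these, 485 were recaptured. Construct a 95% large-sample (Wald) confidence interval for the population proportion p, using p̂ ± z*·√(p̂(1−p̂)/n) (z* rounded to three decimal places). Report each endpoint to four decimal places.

With x = 485 successes in n = 592, p̂ = 0.81926.
SE(p̂) = √(0.81926·0.18074/592) = 0.015815.
z* = 1.960 at the 95% level.
Margin = 1.960·0.015815 = 0.03100.
So the interval runs from 0.7883 to 0.8503.

(0.7883, 0.8503)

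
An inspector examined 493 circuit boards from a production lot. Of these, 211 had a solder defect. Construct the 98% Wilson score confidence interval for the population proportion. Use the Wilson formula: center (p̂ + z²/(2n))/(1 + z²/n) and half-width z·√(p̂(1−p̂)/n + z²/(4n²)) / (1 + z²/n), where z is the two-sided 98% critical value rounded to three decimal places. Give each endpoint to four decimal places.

(0.3772, 0.4803)

p̂ = 211/493 = 0.42799; z = 2.326, so z² = 5.410276.
Denominator 1 + z²/n = 1 + 5.410276/493 = 1.010974.
Adjusted center: (0.42799 + z²/(2n))/1.010974 = 0.42877.
Radicand: p̂(1−p̂)/n + z²/(4n²) = 0.000496582 + 0.000005565 = 0.000502147.
Half-width = 2.326·√0.000502147/1.010974 = 0.05156.
So the interval runs from 0.3772 to 0.4803.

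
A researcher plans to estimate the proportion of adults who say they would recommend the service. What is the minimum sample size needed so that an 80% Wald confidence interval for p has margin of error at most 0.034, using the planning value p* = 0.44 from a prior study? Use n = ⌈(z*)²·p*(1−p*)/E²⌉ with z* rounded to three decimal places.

z* = 1.282 at the 80% level.
p*(1−p*) = 0.44·0.56 = 0.2464.
(z*)²·p*(1−p*)/E² = 1.643524·0.2464/0.001156 = 350.315.
⌈350.315⌉ = 351.

n = 351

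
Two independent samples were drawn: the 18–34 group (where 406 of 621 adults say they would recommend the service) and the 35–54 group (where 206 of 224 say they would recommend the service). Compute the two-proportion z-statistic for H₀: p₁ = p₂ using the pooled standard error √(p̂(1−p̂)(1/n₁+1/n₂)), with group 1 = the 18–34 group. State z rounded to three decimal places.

z = -7.633

p̂₁ = 406/621 = 0.65378, p̂₂ = 206/224 = 0.91964.
Pooling: p̂ = 612/845 = 0.72426.
Pooled SE = √[0.1997073·0.00607459] ≈ 0.034830.
z = (p̂₁ − p̂₂)/SE = (0.65378 − 0.91964)/0.034830 = -0.26586/0.034830 = -7.633.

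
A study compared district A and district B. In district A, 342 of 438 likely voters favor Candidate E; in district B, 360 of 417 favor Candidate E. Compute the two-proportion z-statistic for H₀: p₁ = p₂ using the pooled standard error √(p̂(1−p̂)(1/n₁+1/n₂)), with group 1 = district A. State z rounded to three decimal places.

z = -3.145

Sample proportions: p̂₁ = 342/438 = 0.78082 and p̂₂ = 360/417 = 0.86331.
Pooling: p̂ = 702/855 = 0.82105.
Pooled SE = √[0.1469252·0.00468119] ≈ 0.026226.
z = (p̂₁ − p̂₂)/SE = (0.78082 − 0.86331)/0.026226 = -0.08249/0.026226 = -3.145.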